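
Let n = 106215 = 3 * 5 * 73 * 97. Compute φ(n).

55296

φ(3) = 3 − 1 = 2.
φ(5) = 5 − 1 = 4.
φ(73) = 73 − 1 = 72.
φ(97) = 97 − 1 = 96.
Since φ is multiplicative, φ(106215) = 2 · 4 · 72 · 96 = 55296.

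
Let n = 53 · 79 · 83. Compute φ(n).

332592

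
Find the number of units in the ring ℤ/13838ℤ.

First factor: 13838 = 2 · 11 · 17 · 37.
φ(13838) = 13838 · (1 − 1/2) · (1 − 1/11) · (1 − 1/17) · (1 − 1/37)
       = 13838 · 5760/13838 = 5760.

5760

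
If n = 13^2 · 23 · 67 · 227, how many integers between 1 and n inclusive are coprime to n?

51191712

φ(59117383) = 59117383 · (1 − 1/13) · (1 − 1/23) · (1 − 1/67) · (1 − 1/227)
       = 59117383 · 3937824/4547491 = 51191712.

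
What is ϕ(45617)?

36960

First factor: 45617 = 11^2 · 13 · 29.
φ(45617) = 45617 · (1 − 1/11) · (1 − 1/13) · (1 − 1/29)
       = 45617 · 3360/4147 = 36960.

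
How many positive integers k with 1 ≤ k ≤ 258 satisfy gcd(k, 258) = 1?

Prime factorization: 258 = 2 · 3 · 43.
φ(258) = 258 · (1 − 1/2) · (1 − 1/3) · (1 − 1/43)
       = 258 · 84/258 = 84.

84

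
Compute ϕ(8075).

5760

Factor 8075: 8075 = 5**2 · 17 · 19.
φ(8075) = 8075 · (1 − 1/5) · (1 − 1/17) · (1 − 1/19)
       = 8075 · 1152/1615 = 5760.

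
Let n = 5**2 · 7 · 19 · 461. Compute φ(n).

993600

φ(1532825) = 1532825 · (1 − 1/5) · (1 − 1/7) · (1 − 1/19) · (1 − 1/461)
       = 1532825 · 198720/306565 = 993600.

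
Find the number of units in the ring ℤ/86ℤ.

42

First factor: 86 = 2 * 43.
φ(2) = 2 − 1 = 1.
φ(43) = 43 − 1 = 42.
φ(86) = 1 × 42 = 42.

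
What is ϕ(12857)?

11088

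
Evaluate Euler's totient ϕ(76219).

62400

Factor 76219: 76219 = 11 × 13**2 × 41.
φ(76219) = 76219 · (1 − 1/11) · (1 − 1/13) · (1 − 1/41)
       = 76219 · 4800/5863 = 62400.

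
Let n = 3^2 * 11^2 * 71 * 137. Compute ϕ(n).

φ(10592703) = 10592703 · (1 − 1/3) · (1 − 1/11) · (1 − 1/71) · (1 − 1/137)
       = 10592703 · 190400/320991 = 6283200.

6283200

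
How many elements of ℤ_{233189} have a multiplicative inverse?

188160

233189 = 11 · 17 · 29 · 43.
φ(233189) = 233189 · (1 − 1/11) · (1 − 1/17) · (1 − 1/29) · (1 − 1/43)
       = 233189 · 188160/233189 = 188160.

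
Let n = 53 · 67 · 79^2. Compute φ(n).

φ(53) = 53 − 1 = 52.
φ(67) = 67 − 1 = 66.
φ(79^2) = 79^1·(79−1) = 79·78 = 6162.
Since φ is multiplicative, φ(22161791) = 52 · 66 · 6162 = 21147984.

21147984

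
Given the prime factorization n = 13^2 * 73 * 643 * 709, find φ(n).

5105348352

φ(13^2) = 13^1·(13−1) = 13·12 = 156.
φ(73) = 73 − 1 = 72.
φ(643) = 643 − 1 = 642.
φ(709) = 709 − 1 = 708.
Since φ is multiplicative, φ(5624277919) = 156 · 72 · 642 · 708 = 5105348352.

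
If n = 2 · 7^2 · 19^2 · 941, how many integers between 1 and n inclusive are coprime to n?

13502160

φ(33290698) = 33290698 · (1 − 1/2) · (1 − 1/7) · (1 − 1/19) · (1 − 1/941)
       = 33290698 · 101520/250306 = 13502160.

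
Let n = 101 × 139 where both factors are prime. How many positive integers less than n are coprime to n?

13800

φ(14039) = 14039 · (1 − 1/101) · (1 − 1/139)
       = 14039 · 13800/14039 = 13800.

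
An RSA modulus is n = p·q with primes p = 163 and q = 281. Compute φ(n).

45360

φ(n) = (p − 1)(q − 1) = (163−1)(281−1) = 162·280 = 45360.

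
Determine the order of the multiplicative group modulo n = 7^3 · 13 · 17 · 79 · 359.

φ(7^3) = 7^3 − 7^2 = 343 − 49 = 294.
φ(13) = 13 − 1 = 12.
φ(17) = 17 − 1 = 16.
φ(79) = 79 − 1 = 78.
φ(359) = 359 − 1 = 358.
Multiply: 294 · 12 · 16 · 78 · 358 = 1576253952.

1576253952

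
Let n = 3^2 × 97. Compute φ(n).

576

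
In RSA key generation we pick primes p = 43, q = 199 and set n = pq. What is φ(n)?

φ(pq) = (p−1)(q−1) = 42 · 198 = 8316.

8316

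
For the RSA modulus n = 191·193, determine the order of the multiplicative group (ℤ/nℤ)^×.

36480

φ(36863) = 36863 · (1 − 1/191) · (1 − 1/193)
       = 36863 · 36480/36863 = 36480.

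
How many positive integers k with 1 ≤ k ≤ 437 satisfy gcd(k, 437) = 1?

396

Factor 437: 437 = 19 · 23.
φ(437) = 437 · (1 − 1/19) · (1 − 1/23)
       = 437 · 396/437 = 396.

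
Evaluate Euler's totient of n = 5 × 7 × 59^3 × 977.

4729258752

φ(5) = 5 − 1 = 4.
φ(7) = 7 − 1 = 6.
φ(59^3) = 59^3 − 59^2 = 205379 − 3481 = 201898.
φ(977) = 977 − 1 = 976.
Multiply: 4 · 6 · 201898 · 976 = 4729258752.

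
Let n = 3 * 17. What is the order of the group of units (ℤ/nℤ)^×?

φ(3) = 3 − 1 = 2.
φ(17) = 17 − 1 = 16.
Multiply: 2 · 16 = 32.

32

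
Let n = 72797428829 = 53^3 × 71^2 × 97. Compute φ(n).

69691964160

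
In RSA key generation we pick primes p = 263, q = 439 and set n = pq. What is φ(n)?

114756

φ(115457) = 115457 · (1 − 1/263) · (1 − 1/439)
       = 115457 · 114756/115457 = 114756.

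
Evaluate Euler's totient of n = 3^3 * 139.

2484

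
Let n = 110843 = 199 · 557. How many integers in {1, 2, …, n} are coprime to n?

110088

φ(199) = 199 − 1 = 198.
φ(557) = 557 − 1 = 556.
φ(110843) = 198 × 556 = 110088.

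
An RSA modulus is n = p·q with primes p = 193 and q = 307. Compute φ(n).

58752

φ(193) = 193 − 1 = 192.
φ(307) = 307 − 1 = 306.
Multiply: 192 · 306 = 58752.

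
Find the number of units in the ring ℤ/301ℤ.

301 = 7 × 43.
φ(301) = 301 · (1 − 1/7) · (1 − 1/43)
       = 301 · 252/301 = 252.

252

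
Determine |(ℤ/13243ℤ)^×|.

13243 = 17 × 19 × 41.
φ(17) = 17 − 1 = 16.
φ(19) = 19 − 1 = 18.
φ(41) = 41 − 1 = 40.
Since φ is multiplicative, φ(13243) = 16 · 18 · 40 = 11520.

11520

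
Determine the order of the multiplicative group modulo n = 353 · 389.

φ(353) = 353 − 1 = 352.
φ(389) = 389 − 1 = 388.
Since φ is multiplicative, φ(137317) = 352 · 388 = 136576.

136576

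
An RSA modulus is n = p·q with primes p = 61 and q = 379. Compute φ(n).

φ(n) = (p − 1)(q − 1) = (61−1)(379−1) = 60·378 = 22680.

22680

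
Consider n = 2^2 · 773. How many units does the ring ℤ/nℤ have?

1544

φ(3092) = 3092 · (1 − 1/2) · (1 − 1/773)
       = 3092 · 772/1546 = 1544.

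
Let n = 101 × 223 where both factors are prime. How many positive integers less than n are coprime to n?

φ(n) = (p − 1)(q − 1) = (101−1)(223−1) = 100·222 = 22200.

22200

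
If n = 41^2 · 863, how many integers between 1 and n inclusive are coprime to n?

φ(41^2) = 41^2 − 41^1 = 1681 − 41 = 1640.
φ(863) = 863 − 1 = 862.
φ(1450703) = 1640 × 862 = 1413680.

1413680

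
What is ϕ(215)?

215 = 5 · 43.
φ(215) = 215 · (1 − 1/5) · (1 − 1/43)
       = 215 · 168/215 = 168.

168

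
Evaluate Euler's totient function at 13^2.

φ(169) = 169 · (1 − 1/13)
       = 169 · 12/13 = 156.

156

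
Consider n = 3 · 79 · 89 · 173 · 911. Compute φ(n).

φ(3) = 3 − 1 = 2.
φ(79) = 79 − 1 = 78.
φ(89) = 89 − 1 = 88.
φ(173) = 173 − 1 = 172.
φ(911) = 911 − 1 = 910.
φ(3324320079) = 2 × 78 × 88 × 172 × 910 = 2148706560.

2148706560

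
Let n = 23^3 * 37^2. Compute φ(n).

φ(23^3) = 23^2·(23−1) = 529·22 = 11638.
φ(37^2) = 37^1·(37−1) = 37·36 = 1332.
φ(16656623) = 11638 × 1332 = 15501816.

15501816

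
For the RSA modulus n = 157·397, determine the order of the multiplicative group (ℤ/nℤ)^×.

61776

φ(n) = (p − 1)(q − 1) = (157−1)(397−1) = 156·396 = 61776.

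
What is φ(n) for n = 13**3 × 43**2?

3662568

φ(4062253) = 4062253 · (1 − 1/13) · (1 − 1/43)
       = 4062253 · 504/559 = 3662568.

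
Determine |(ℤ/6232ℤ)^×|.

2880

First factor: 6232 = 2^3 × 19 × 41.
φ(2^3) = 2^2·(2−1) = 4·1 = 4.
φ(19) = 19 − 1 = 18.
φ(41) = 41 − 1 = 40.
φ(6232) = 4 × 18 × 40 = 2880.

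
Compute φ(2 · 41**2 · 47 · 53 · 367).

1435774080

φ(2) = 2 − 1 = 1.
φ(41^2) = 41^1·(41−1) = 41·40 = 1640.
φ(47) = 47 − 1 = 46.
φ(53) = 53 − 1 = 52.
φ(367) = 367 − 1 = 366.
φ(3073530314) = 1 × 1640 × 46 × 52 × 366 = 1435774080.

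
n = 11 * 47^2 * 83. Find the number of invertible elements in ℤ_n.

1772840

φ(2016817) = 2016817 · (1 − 1/11) · (1 − 1/47) · (1 − 1/83)
       = 2016817 · 37720/42911 = 1772840.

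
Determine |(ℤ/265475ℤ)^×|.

First factor: 265475 = 5**2 * 7 * 37 * 41.
φ(265475) = 265475 · (1 − 1/5) · (1 − 1/7) · (1 − 1/37) · (1 − 1/41)
       = 265475 · 34560/53095 = 172800.

172800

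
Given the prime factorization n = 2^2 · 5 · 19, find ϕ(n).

φ(380) = 380 · (1 − 1/2) · (1 − 1/5) · (1 − 1/19)
       = 380 · 72/190 = 144.

144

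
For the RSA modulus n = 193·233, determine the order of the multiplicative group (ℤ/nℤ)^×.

44544

φ(n) = (p − 1)(q − 1) = (193−1)(233−1) = 192·232 = 44544.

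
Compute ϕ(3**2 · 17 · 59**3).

19382208

φ(3^2) = 3^1·(3−1) = 3·2 = 6.
φ(17) = 17 − 1 = 16.
φ(59^3) = 59^3 − 59^2 = 205379 − 3481 = 201898.
φ(31422987) = 6 × 16 × 201898 = 19382208.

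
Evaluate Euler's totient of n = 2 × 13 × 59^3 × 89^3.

φ(3764431534526) = 3764431534526 · (1 − 1/2) · (1 − 1/13) · (1 − 1/59) · (1 − 1/89)
       = 3764431534526 · 61248/136526 = 1688791165248.

1688791165248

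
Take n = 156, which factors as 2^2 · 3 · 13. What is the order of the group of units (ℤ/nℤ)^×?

48

φ(2^2) = 2^1·(2−1) = 2·1 = 2.
φ(3) = 3 − 1 = 2.
φ(13) = 13 − 1 = 12.
Multiply: 2 · 2 · 12 = 48.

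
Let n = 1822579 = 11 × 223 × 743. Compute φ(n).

1647240

φ(1822579) = 1822579 · (1 − 1/11) · (1 − 1/223) · (1 − 1/743)
       = 1822579 · 1647240/1822579 = 1647240.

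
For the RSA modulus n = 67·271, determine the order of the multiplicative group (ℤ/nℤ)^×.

17820

φ(n) = (p − 1)(q − 1) = (67−1)(271−1) = 66·270 = 17820.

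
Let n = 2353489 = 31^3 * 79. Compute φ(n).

φ(2353489) = 2353489 · (1 − 1/31) · (1 − 1/79)
       = 2353489 · 2340/2449 = 2248740.

2248740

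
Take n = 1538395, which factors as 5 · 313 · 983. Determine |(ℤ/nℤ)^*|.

1225536

φ(5) = 5 − 1 = 4.
φ(313) = 313 − 1 = 312.
φ(983) = 983 − 1 = 982.
Since φ is multiplicative, φ(1538395) = 4 · 312 · 982 = 1225536.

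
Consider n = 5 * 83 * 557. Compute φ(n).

182368

φ(5) = 5 − 1 = 4.
φ(83) = 83 − 1 = 82.
φ(557) = 557 − 1 = 556.
Multiply: 4 · 82 · 556 = 182368.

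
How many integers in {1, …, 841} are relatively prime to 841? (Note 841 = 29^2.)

812

φ(841) = 841 · (1 − 1/29)
       = 841 · 28/29 = 812.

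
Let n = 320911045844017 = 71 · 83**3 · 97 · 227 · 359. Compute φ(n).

φ(71) = 71 − 1 = 70.
φ(83^3) = 83^3 − 83^2 = 571787 − 6889 = 564898.
φ(97) = 97 − 1 = 96.
φ(227) = 227 − 1 = 226.
φ(359) = 359 − 1 = 358.
Since φ is multiplicative, φ(320911045844017) = 70 · 564898 · 96 · 226 · 358 = 307136036820480.

307136036820480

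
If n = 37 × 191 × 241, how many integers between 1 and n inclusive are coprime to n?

1641600

φ(37) = 37 − 1 = 36.
φ(191) = 191 − 1 = 190.
φ(241) = 241 − 1 = 240.
Since φ is multiplicative, φ(1703147) = 36 · 190 · 240 = 1641600.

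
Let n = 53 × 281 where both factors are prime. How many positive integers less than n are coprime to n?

φ(14893) = 14893 · (1 − 1/53) · (1 − 1/281)
       = 14893 · 14560/14893 = 14560.

14560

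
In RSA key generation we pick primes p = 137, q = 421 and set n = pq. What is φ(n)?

φ(pq) = (p−1)(q−1) = 136 · 420 = 57120.

57120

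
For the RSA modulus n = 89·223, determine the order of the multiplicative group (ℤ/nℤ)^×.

19536

φ(n) = (p − 1)(q − 1) = (89−1)(223−1) = 88·222 = 19536.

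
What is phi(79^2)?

φ(6241) = 6241 · (1 − 1/79)
       = 6241 · 78/79 = 6162.

6162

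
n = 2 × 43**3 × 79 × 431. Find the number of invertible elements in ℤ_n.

2604649320

φ(5414267686) = 5414267686 · (1 − 1/2) · (1 − 1/43) · (1 − 1/79) · (1 − 1/431)
       = 5414267686 · 1408680/2928214 = 2604649320.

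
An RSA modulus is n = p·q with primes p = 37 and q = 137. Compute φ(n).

φ(n) = (p − 1)(q − 1) = (37−1)(137−1) = 36·136 = 4896.

4896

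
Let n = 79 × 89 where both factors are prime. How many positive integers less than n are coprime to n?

6864

φ(pq) = (p−1)(q−1) = 78 · 88 = 6864.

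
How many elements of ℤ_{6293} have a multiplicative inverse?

5040

Factor 6293: 6293 = 7 · 29 · 31.
φ(6293) = 6293 · (1 − 1/7) · (1 − 1/29) · (1 − 1/31)
       = 6293 · 5040/6293 = 5040.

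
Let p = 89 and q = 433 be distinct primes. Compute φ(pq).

For distinct primes, φ(pq) = (p−1)(q−1) = 88 × 432 = 38016.

38016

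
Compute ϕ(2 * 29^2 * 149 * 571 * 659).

φ(2) = 2 − 1 = 1.
φ(29^2) = 29^1·(29−1) = 29·28 = 812.
φ(149) = 149 − 1 = 148.
φ(571) = 571 − 1 = 570.
φ(659) = 659 − 1 = 658.
Since φ is multiplicative, φ(94304796602) = 1 · 812 · 148 · 570 · 658 = 45073210560.

45073210560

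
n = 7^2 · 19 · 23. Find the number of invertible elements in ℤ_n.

16632

φ(21413) = 21413 · (1 − 1/7) · (1 − 1/19) · (1 − 1/23)
       = 21413 · 2376/3059 = 16632.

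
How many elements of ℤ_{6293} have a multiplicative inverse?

5040

Prime factorization: 6293 = 7 · 29 · 31.
φ(7) = 7 − 1 = 6.
φ(29) = 29 − 1 = 28.
φ(31) = 31 − 1 = 30.
Multiply: 6 · 28 · 30 = 5040.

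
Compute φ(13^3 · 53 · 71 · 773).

φ(6390631403) = 6390631403 · (1 − 1/13) · (1 − 1/53) · (1 − 1/71) · (1 − 1/773)
       = 6390631403 · 33720960/37814387 = 5698842240.

5698842240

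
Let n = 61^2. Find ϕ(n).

φ(61^2) = 61^1·(61−1) = 61·60 = 3660.

3660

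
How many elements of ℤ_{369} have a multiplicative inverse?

240

Prime factorization: 369 = 3**2 × 41.
φ(369) = 369 · (1 − 1/3) · (1 − 1/41)
       = 369 · 80/123 = 240.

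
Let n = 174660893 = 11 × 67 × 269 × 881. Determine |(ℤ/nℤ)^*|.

φ(11) = 11 − 1 = 10.
φ(67) = 67 − 1 = 66.
φ(269) = 269 − 1 = 268.
φ(881) = 881 − 1 = 880.
Since φ is multiplicative, φ(174660893) = 10 · 66 · 268 · 880 = 155654400.

155654400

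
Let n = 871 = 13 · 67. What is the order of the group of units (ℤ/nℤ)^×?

792

φ(871) = 871 · (1 − 1/13) · (1 − 1/67)
       = 871 · 792/871 = 792.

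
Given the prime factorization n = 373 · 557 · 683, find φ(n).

φ(373) = 373 − 1 = 372.
φ(557) = 557 − 1 = 556.
φ(683) = 683 − 1 = 682.
φ(141900763) = 372 × 556 × 682 = 141059424.

141059424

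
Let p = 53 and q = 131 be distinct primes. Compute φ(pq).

6760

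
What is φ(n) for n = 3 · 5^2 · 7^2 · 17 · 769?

20643840

φ(3) = 3 − 1 = 2.
φ(5^2) = 5^2 − 5^1 = 25 − 5 = 20.
φ(7^2) = 7^1·(7−1) = 7·6 = 42.
φ(17) = 17 − 1 = 16.
φ(769) = 769 − 1 = 768.
φ(48043275) = 2 × 20 × 42 × 16 × 768 = 20643840.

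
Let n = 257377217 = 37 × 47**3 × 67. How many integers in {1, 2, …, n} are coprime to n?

241434864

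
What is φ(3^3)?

18

φ(3^3) = 3^3 − 3^2 = 27 − 9 = 18.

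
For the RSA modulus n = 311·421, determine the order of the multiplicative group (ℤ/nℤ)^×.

φ(pq) = (p−1)(q−1) = 310 · 420 = 130200.

130200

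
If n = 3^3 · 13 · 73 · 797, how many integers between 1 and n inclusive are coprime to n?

12379392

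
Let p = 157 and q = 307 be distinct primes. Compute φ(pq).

47736

φ(48199) = 48199 · (1 − 1/157) · (1 − 1/307)
       = 48199 · 47736/48199 = 47736.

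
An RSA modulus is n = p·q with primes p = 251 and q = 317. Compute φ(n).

79000

φ(251) = 251 − 1 = 250.
φ(317) = 317 − 1 = 316.
Multiply: 250 · 316 = 79000.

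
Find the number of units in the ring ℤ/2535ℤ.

First factor: 2535 = 3 · 5 · 13^2.
φ(3) = 3 − 1 = 2.
φ(5) = 5 − 1 = 4.
φ(13^2) = 13^2 − 13^1 = 169 − 13 = 156.
φ(2535) = 2 × 4 × 156 = 1248.

1248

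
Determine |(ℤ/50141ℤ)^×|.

36288

Factor 50141: 50141 = 7 * 13 * 19 * 29.
φ(7) = 7 − 1 = 6.
φ(13) = 13 − 1 = 12.
φ(19) = 19 − 1 = 18.
φ(29) = 29 − 1 = 28.
φ(50141) = 6 × 12 × 18 × 28 = 36288.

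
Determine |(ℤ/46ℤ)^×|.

Factor 46: 46 = 2 * 23.
φ(2) = 2 − 1 = 1.
φ(23) = 23 − 1 = 22.
φ(46) = 1 × 22 = 22.

22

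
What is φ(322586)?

138600

Prime factorization: 322586 = 2 × 11**2 × 31 × 43.
φ(2) = 2 − 1 = 1.
φ(11^2) = 11^2 − 11^1 = 121 − 11 = 110.
φ(31) = 31 − 1 = 30.
φ(43) = 43 − 1 = 42.
φ(322586) = 1 × 110 × 30 × 42 = 138600.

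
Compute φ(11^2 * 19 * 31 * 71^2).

295218000

φ(359267029) = 359267029 · (1 − 1/11) · (1 − 1/19) · (1 − 1/31) · (1 − 1/71)
       = 359267029 · 378000/460009 = 295218000.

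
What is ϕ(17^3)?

φ(17^3) = 17^2·(17−1) = 289·16 = 4624.

4624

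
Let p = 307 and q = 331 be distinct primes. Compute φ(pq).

100980

φ(n) = (p − 1)(q − 1) = (307−1)(331−1) = 306·330 = 100980.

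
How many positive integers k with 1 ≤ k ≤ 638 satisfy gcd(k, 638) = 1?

280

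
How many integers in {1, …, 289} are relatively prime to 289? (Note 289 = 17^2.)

272

φ(289) = 289 · (1 − 1/17)
       = 289 · 16/17 = 272.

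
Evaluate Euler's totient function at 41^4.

2756840

φ(41^4) = 41^4 − 41^3 = 2825761 − 68921 = 2756840.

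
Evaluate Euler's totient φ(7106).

Prime factorization: 7106 = 2 × 11 × 17 × 19.
φ(7106) = 7106 · (1 − 1/2) · (1 − 1/11) · (1 − 1/17) · (1 − 1/19)
       = 7106 · 2880/7106 = 2880.

2880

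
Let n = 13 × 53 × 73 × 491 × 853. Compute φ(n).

18756541440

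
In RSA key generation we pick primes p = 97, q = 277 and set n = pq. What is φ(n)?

For distinct primes, φ(pq) = (p−1)(q−1) = 96 × 276 = 26496.

26496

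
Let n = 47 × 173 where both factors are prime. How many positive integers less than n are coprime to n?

φ(47) = 47 − 1 = 46.
φ(173) = 173 − 1 = 172.
Multiply: 46 · 172 = 7912.

7912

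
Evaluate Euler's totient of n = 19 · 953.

φ(19) = 19 − 1 = 18.
φ(953) = 953 − 1 = 952.
Multiply: 18 · 952 = 17136.

17136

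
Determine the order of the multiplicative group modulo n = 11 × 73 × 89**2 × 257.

1443594240

φ(11) = 11 − 1 = 10.
φ(73) = 73 − 1 = 72.
φ(89^2) = 89^1·(89−1) = 89·88 = 7832.
φ(257) = 257 − 1 = 256.
Since φ is multiplicative, φ(1634664691) = 10 · 72 · 7832 · 256 = 1443594240.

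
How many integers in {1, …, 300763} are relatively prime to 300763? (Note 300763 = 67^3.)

φ(300763) = 300763 · (1 − 1/67)
       = 300763 · 66/67 = 296274.

296274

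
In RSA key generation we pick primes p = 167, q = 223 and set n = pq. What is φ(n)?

36852

φ(167) = 167 − 1 = 166.
φ(223) = 223 − 1 = 222.
φ(37241) = 166 × 222 = 36852.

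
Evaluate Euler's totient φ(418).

180

Prime factorization: 418 = 2 × 11 × 19.
φ(2) = 2 − 1 = 1.
φ(11) = 11 − 1 = 10.
φ(19) = 19 − 1 = 18.
Since φ is multiplicative, φ(418) = 1 · 10 · 18 = 180.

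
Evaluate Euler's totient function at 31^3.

φ(31^3) = 31^2·(31−1) = 961·30 = 28830.

28830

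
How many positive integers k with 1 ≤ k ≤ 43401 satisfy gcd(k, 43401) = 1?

Prime factorization: 43401 = 3 · 17 · 23 · 37.
φ(3) = 3 − 1 = 2.
φ(17) = 17 − 1 = 16.
φ(23) = 23 − 1 = 22.
φ(37) = 37 − 1 = 36.
φ(43401) = 2 × 16 × 22 × 36 = 25344.

25344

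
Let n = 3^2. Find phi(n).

6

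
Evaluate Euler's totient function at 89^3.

φ(89^3) = 89^3 − 89^2 = 704969 − 7921 = 697048.

697048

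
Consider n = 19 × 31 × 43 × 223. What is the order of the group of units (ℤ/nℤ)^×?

5034960

φ(19) = 19 − 1 = 18.
φ(31) = 31 − 1 = 30.
φ(43) = 43 − 1 = 42.
φ(223) = 223 − 1 = 222.
Since φ is multiplicative, φ(5647921) = 18 · 30 · 42 · 222 = 5034960.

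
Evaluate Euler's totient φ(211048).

95040

First factor: 211048 = 2**3 · 23 · 31 · 37.
φ(211048) = 211048 · (1 − 1/2) · (1 − 1/23) · (1 − 1/31) · (1 − 1/37)
       = 211048 · 23760/52762 = 95040.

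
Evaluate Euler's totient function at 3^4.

54

φ(3^4) = 3^3·(3−1) = 27·2 = 54.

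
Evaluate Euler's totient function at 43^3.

φ(43^3) = 43^2·(43−1) = 1849·42 = 77658.

77658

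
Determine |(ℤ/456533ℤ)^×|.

355740

Prime factorization: 456533 = 7^3 × 11^3.
φ(456533) = 456533 · (1 − 1/7) · (1 − 1/11)
       = 456533 · 60/77 = 355740.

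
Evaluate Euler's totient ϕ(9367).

8064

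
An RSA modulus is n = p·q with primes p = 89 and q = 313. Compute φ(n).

φ(27857) = 27857 · (1 − 1/89) · (1 − 1/313)
       = 27857 · 27456/27857 = 27456.

27456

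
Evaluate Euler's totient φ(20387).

First factor: 20387 = 19 · 29 · 37.
φ(19) = 19 − 1 = 18.
φ(29) = 29 − 1 = 28.
φ(37) = 37 − 1 = 36.
Since φ is multiplicative, φ(20387) = 18 · 28 · 36 = 18144.

18144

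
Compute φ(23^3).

φ(23^3) = 23^2·(23−1) = 529·22 = 11638.

11638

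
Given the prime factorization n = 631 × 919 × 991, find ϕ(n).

572556600

φ(574669999) = 574669999 · (1 − 1/631) · (1 − 1/919) · (1 − 1/991)
       = 574669999 · 572556600/574669999 = 572556600.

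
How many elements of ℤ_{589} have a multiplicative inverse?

Factor 589: 589 = 19 × 31.
φ(589) = 589 · (1 − 1/19) · (1 − 1/31)
       = 589 · 540/589 = 540.

540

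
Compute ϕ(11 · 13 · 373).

φ(53339) = 53339 · (1 − 1/11) · (1 − 1/13) · (1 − 1/373)
       = 53339 · 44640/53339 = 44640.

44640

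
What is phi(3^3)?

18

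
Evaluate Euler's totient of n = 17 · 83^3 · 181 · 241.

φ(424012652359) = 424012652359 · (1 − 1/17) · (1 − 1/83) · (1 − 1/181) · (1 − 1/241)
       = 424012652359 · 56678400/61549231 = 390457497600.

390457497600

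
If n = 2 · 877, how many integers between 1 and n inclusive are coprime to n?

φ(1754) = 1754 · (1 − 1/2) · (1 − 1/877)
       = 1754 · 876/1754 = 876.

876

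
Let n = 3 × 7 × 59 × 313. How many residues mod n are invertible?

217152

φ(387807) = 387807 · (1 − 1/3) · (1 − 1/7) · (1 − 1/59) · (1 − 1/313)
       = 387807 · 217152/387807 = 217152.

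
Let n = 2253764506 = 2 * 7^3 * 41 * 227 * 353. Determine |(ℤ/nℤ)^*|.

935531520

φ(2253764506) = 2253764506 · (1 − 1/2) · (1 − 1/7) · (1 − 1/41) · (1 − 1/227) · (1 − 1/353)
       = 2253764506 · 19092480/45995194 = 935531520.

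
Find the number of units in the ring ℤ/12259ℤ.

10560

12259 = 13 · 23 · 41.
φ(13) = 13 − 1 = 12.
φ(23) = 23 − 1 = 22.
φ(41) = 41 − 1 = 40.
Multiply: 12 · 22 · 40 = 10560.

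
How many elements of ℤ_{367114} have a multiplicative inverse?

158400

Factor 367114: 367114 = 2 · 11**2 · 37 · 41.
φ(2) = 2 − 1 = 1.
φ(11^2) = 11^1·(11−1) = 11·10 = 110.
φ(37) = 37 − 1 = 36.
φ(41) = 41 − 1 = 40.
φ(367114) = 1 × 110 × 36 × 40 = 158400.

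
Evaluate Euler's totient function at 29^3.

23548

φ(29^3) = 29^2·(29−1) = 841·28 = 23548.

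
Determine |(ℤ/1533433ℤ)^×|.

1219680

Prime factorization: 1533433 = 11**2 × 19 × 23 × 29.
φ(1533433) = 1533433 · (1 − 1/11) · (1 − 1/19) · (1 − 1/23) · (1 − 1/29)
       = 1533433 · 110880/139403 = 1219680.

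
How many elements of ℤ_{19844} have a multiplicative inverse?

8800

First factor: 19844 = 2^2 * 11^2 * 41.
φ(19844) = 19844 · (1 − 1/2) · (1 − 1/11) · (1 − 1/41)
       = 19844 · 400/902 = 8800.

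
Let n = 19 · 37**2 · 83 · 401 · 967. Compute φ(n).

φ(19) = 19 − 1 = 18.
φ(37^2) = 37^1·(37−1) = 37·36 = 1332.
φ(83) = 83 − 1 = 82.
φ(401) = 401 − 1 = 400.
φ(967) = 967 − 1 = 966.
Multiply: 18 · 1332 · 82 · 400 · 966 = 759674764800.

759674764800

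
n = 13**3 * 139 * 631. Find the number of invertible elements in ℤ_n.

φ(192696673) = 192696673 · (1 − 1/13) · (1 − 1/139) · (1 − 1/631)
       = 192696673 · 1043280/1140217 = 176314320.

176314320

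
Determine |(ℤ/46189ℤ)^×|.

Factor 46189: 46189 = 11 * 13 * 17 * 19.
φ(46189) = 46189 · (1 − 1/11) · (1 − 1/13) · (1 − 1/17) · (1 − 1/19)
       = 46189 · 34560/46189 = 34560.

34560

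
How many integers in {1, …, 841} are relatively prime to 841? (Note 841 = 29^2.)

φ(841) = 841 · (1 − 1/29)
       = 841 · 28/29 = 812.

812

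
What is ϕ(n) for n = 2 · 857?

φ(1714) = 1714 · (1 − 1/2) · (1 − 1/857)
       = 1714 · 856/1714 = 856.

856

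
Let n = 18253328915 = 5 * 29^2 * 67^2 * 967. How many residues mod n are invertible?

φ(18253328915) = 18253328915 · (1 − 1/5) · (1 − 1/29) · (1 − 1/67) · (1 − 1/967)
       = 18253328915 · 7140672/9394405 = 13874325696.

13874325696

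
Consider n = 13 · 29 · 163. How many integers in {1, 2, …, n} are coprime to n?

φ(13) = 13 − 1 = 12.
φ(29) = 29 − 1 = 28.
φ(163) = 163 − 1 = 162.
φ(61451) = 12 × 28 × 162 = 54432.

54432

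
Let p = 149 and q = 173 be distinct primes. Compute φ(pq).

φ(pq) = (p−1)(q−1) = 148 · 172 = 25456.

25456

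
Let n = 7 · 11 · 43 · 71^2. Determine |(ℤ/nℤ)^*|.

12524400

φ(7) = 7 − 1 = 6.
φ(11) = 11 − 1 = 10.
φ(43) = 43 − 1 = 42.
φ(71^2) = 71^2 − 71^1 = 5041 − 71 = 4970.
Multiply: 6 · 10 · 42 · 4970 = 12524400.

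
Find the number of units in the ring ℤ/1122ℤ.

320

Prime factorization: 1122 = 2 · 3 · 11 · 17.
φ(1122) = 1122 · (1 − 1/2) · (1 − 1/3) · (1 − 1/11) · (1 − 1/17)
       = 1122 · 320/1122 = 320.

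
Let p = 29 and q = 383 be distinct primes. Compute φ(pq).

10696

φ(n) = (p − 1)(q − 1) = (29−1)(383−1) = 28·382 = 10696.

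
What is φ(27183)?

15360

Factor 27183: 27183 = 3 · 13 · 17 · 41.
φ(27183) = 27183 · (1 − 1/3) · (1 − 1/13) · (1 − 1/17) · (1 − 1/41)
       = 27183 · 15360/27183 = 15360.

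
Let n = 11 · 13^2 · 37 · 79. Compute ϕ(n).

4380480

φ(11) = 11 − 1 = 10.
φ(13^2) = 13^1·(13−1) = 13·12 = 156.
φ(37) = 37 − 1 = 36.
φ(79) = 79 − 1 = 78.
Since φ is multiplicative, φ(5433857) = 10 · 156 · 36 · 78 = 4380480.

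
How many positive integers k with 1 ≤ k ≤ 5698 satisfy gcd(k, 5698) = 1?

Factor 5698: 5698 = 2 × 7 × 11 × 37.
φ(2) = 2 − 1 = 1.
φ(7) = 7 − 1 = 6.
φ(11) = 11 − 1 = 10.
φ(37) = 37 − 1 = 36.
Multiply: 1 · 6 · 10 · 36 = 2160.

2160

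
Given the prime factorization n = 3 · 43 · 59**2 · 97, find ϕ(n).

φ(3) = 3 − 1 = 2.
φ(43) = 43 − 1 = 42.
φ(59^2) = 59^1·(59−1) = 59·58 = 3422.
φ(97) = 97 − 1 = 96.
Multiply: 2 · 42 · 3422 · 96 = 27595008.

27595008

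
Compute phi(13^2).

156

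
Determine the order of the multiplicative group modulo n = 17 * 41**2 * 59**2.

φ(17) = 17 − 1 = 16.
φ(41^2) = 41^2 − 41^1 = 1681 − 41 = 1640.
φ(59^2) = 59^2 − 59^1 = 3481 − 59 = 3422.
φ(99476537) = 16 × 1640 × 3422 = 89793280.

89793280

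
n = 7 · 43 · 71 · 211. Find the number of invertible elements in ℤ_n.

φ(7) = 7 − 1 = 6.
φ(43) = 43 − 1 = 42.
φ(71) = 71 − 1 = 70.
φ(211) = 211 − 1 = 210.
φ(4509281) = 6 × 42 × 70 × 210 = 3704400.

3704400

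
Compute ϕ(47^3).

101614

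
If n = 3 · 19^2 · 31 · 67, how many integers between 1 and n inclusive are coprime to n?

1354320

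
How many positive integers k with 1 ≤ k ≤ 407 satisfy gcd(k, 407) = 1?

360

Prime factorization: 407 = 11 * 37.
φ(11) = 11 − 1 = 10.
φ(37) = 37 − 1 = 36.
Multiply: 10 · 36 = 360.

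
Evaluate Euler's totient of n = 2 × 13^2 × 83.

12792

φ(2) = 2 − 1 = 1.
φ(13^2) = 13^2 − 13^1 = 169 − 13 = 156.
φ(83) = 83 − 1 = 82.
φ(28054) = 1 × 156 × 82 = 12792.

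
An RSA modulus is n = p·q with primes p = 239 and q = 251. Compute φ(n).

φ(n) = (p − 1)(q − 1) = (239−1)(251−1) = 238·250 = 59500.

59500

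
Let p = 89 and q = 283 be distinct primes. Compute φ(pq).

24816

φ(89) = 89 − 1 = 88.
φ(283) = 283 − 1 = 282.
Multiply: 88 · 282 = 24816.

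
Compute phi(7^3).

φ(7^3) = 7^2·(7−1) = 49·6 = 294.

294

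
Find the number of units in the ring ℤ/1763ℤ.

1680

First factor: 1763 = 41 · 43.
φ(41) = 41 − 1 = 40.
φ(43) = 43 − 1 = 42.
Multiply: 40 · 42 = 1680.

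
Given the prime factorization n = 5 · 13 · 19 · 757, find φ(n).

φ(934895) = 934895 · (1 − 1/5) · (1 − 1/13) · (1 − 1/19) · (1 − 1/757)
       = 934895 · 653184/934895 = 653184.

653184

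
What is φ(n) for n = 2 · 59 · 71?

φ(2) = 2 − 1 = 1.
φ(59) = 59 − 1 = 58.
φ(71) = 71 − 1 = 70.
Multiply: 1 · 58 · 70 = 4060.

4060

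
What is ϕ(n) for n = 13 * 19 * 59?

12528

φ(14573) = 14573 · (1 − 1/13) · (1 − 1/19) · (1 − 1/59)
       = 14573 · 12528/14573 = 12528.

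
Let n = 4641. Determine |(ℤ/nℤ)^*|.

2304

First factor: 4641 = 3 × 7 × 13 × 17.
φ(3) = 3 − 1 = 2.
φ(7) = 7 − 1 = 6.
φ(13) = 13 − 1 = 12.
φ(17) = 17 − 1 = 16.
φ(4641) = 2 × 6 × 12 × 16 = 2304.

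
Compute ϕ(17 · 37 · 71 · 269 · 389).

φ(4673162419) = 4673162419 · (1 − 1/17) · (1 − 1/37) · (1 − 1/71) · (1 − 1/269) · (1 − 1/389)
       = 4673162419 · 4192634880/4673162419 = 4192634880.

4192634880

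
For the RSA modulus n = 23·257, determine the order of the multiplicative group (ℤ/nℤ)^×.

φ(23) = 23 − 1 = 22.
φ(257) = 257 − 1 = 256.
Since φ is multiplicative, φ(5911) = 22 · 256 = 5632.

5632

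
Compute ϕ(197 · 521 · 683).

φ(197) = 197 − 1 = 196.
φ(521) = 521 − 1 = 520.
φ(683) = 683 − 1 = 682.
φ(70101071) = 196 × 520 × 682 = 69509440.

69509440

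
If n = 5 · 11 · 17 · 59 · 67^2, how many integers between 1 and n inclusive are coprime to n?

164144640

φ(247635685) = 247635685 · (1 − 1/5) · (1 − 1/11) · (1 − 1/17) · (1 − 1/59) · (1 − 1/67)
       = 247635685 · 2449920/3696055 = 164144640.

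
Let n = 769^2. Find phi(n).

590592

φ(769^2) = 769^1·(769−1) = 769·768 = 590592.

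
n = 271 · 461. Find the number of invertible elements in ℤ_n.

124200

φ(124931) = 124931 · (1 − 1/271) · (1 − 1/461)
       = 124931 · 124200/124931 = 124200.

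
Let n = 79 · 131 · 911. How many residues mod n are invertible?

9227400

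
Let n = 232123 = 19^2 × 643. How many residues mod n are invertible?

219564

φ(232123) = 232123 · (1 − 1/19) · (1 − 1/643)
       = 232123 · 11556/12217 = 219564.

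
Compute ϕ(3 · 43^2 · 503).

φ(3) = 3 − 1 = 2.
φ(43^2) = 43^2 − 43^1 = 1849 − 43 = 1806.
φ(503) = 503 − 1 = 502.
Since φ is multiplicative, φ(2790141) = 2 · 1806 · 502 = 1813224.

1813224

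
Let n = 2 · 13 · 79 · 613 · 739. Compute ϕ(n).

φ(930476378) = 930476378 · (1 − 1/2) · (1 − 1/13) · (1 − 1/79) · (1 − 1/613) · (1 − 1/739)
       = 930476378 · 422750016/930476378 = 422750016.

422750016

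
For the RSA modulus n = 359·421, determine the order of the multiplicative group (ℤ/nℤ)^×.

150360

φ(359) = 359 − 1 = 358.
φ(421) = 421 − 1 = 420.
φ(151139) = 358 × 420 = 150360.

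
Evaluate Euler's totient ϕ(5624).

2592

First factor: 5624 = 2^3 · 19 · 37.
φ(2^3) = 2^2·(2−1) = 4·1 = 4.
φ(19) = 19 − 1 = 18.
φ(37) = 37 − 1 = 36.
Since φ is multiplicative, φ(5624) = 4 · 18 · 36 = 2592.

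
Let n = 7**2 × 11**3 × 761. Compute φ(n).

38623200

φ(7^2) = 7^2 − 7^1 = 49 − 7 = 42.
φ(11^3) = 11^3 − 11^2 = 1331 − 121 = 1210.
φ(761) = 761 − 1 = 760.
φ(49631659) = 42 × 1210 × 760 = 38623200.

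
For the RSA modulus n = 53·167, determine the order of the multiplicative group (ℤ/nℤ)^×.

φ(pq) = (p−1)(q−1) = 52 · 166 = 8632.

8632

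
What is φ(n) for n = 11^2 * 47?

5060

φ(5687) = 5687 · (1 − 1/11) · (1 − 1/47)
       = 5687 · 460/517 = 5060.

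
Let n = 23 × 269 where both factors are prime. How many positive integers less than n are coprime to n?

φ(23) = 23 − 1 = 22.
φ(269) = 269 − 1 = 268.
Multiply: 22 · 268 = 5896.

5896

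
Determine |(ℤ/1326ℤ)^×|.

1326 = 2 · 3 · 13 · 17.
φ(1326) = 1326 · (1 − 1/2) · (1 − 1/3) · (1 − 1/13) · (1 − 1/17)
       = 1326 · 384/1326 = 384.

384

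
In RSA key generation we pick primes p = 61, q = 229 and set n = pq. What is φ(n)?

φ(61) = 61 − 1 = 60.
φ(229) = 229 − 1 = 228.
Since φ is multiplicative, φ(13969) = 60 · 228 = 13680.

13680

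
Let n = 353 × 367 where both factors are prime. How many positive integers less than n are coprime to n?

128832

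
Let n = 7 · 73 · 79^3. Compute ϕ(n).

210296736

φ(251942929) = 251942929 · (1 − 1/7) · (1 − 1/73) · (1 − 1/79)
       = 251942929 · 33696/40369 = 210296736.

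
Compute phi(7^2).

42

φ(7^2) = 7^1·(7−1) = 7·6 = 42.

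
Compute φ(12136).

5760

Prime factorization: 12136 = 2^3 * 37 * 41.
φ(2^3) = 2^3 − 2^2 = 8 − 4 = 4.
φ(37) = 37 − 1 = 36.
φ(41) = 41 − 1 = 40.
Multiply: 4 · 36 · 40 = 5760.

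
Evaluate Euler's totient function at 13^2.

φ(169) = 169 · (1 − 1/13)
       = 169 · 12/13 = 156.

156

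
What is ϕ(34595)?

23040

Prime factorization: 34595 = 5 * 11 * 17 * 37.
φ(5) = 5 − 1 = 4.
φ(11) = 11 − 1 = 10.
φ(17) = 17 − 1 = 16.
φ(37) = 37 − 1 = 36.
φ(34595) = 4 × 10 × 16 × 36 = 23040.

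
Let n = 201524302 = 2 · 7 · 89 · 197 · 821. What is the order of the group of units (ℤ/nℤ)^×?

φ(2) = 2 − 1 = 1.
φ(7) = 7 − 1 = 6.
φ(89) = 89 − 1 = 88.
φ(197) = 197 − 1 = 196.
φ(821) = 821 − 1 = 820.
φ(201524302) = 1 × 6 × 88 × 196 × 820 = 84860160.

84860160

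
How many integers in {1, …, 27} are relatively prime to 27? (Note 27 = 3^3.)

φ(3^3) = 3^3 − 3^2 = 27 − 9 = 18.

18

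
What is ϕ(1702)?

Prime factorization: 1702 = 2 · 23 · 37.
φ(2) = 2 − 1 = 1.
φ(23) = 23 − 1 = 22.
φ(37) = 37 − 1 = 36.
φ(1702) = 1 × 22 × 36 = 792.

792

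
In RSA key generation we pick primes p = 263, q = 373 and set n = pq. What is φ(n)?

φ(n) = (p − 1)(q − 1) = (263−1)(373−1) = 262·372 = 97464.

97464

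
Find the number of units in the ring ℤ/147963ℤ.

147963 = 3 · 31 · 37 · 43.
φ(147963) = 147963 · (1 − 1/3) · (1 − 1/31) · (1 − 1/37) · (1 − 1/43)
       = 147963 · 90720/147963 = 90720.

90720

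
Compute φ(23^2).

506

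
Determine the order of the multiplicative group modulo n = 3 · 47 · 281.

φ(3) = 3 − 1 = 2.
φ(47) = 47 − 1 = 46.
φ(281) = 281 − 1 = 280.
Since φ is multiplicative, φ(39621) = 2 · 46 · 280 = 25760.

25760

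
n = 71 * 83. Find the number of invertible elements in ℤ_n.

φ(71) = 71 − 1 = 70.
φ(83) = 83 − 1 = 82.
Multiply: 70 · 82 = 5740.

5740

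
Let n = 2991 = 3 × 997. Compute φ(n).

φ(3) = 3 − 1 = 2.
φ(997) = 997 − 1 = 996.
Multiply: 2 · 996 = 1992.

1992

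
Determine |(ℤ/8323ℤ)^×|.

6720

8323 = 7 * 29 * 41.
φ(7) = 7 − 1 = 6.
φ(29) = 29 − 1 = 28.
φ(41) = 41 − 1 = 40.
Since φ is multiplicative, φ(8323) = 6 · 28 · 40 = 6720.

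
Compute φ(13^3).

2028

φ(2197) = 2197 · (1 − 1/13)
       = 2197 · 12/13 = 2028.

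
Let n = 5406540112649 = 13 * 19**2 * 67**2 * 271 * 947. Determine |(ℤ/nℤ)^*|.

4635333552960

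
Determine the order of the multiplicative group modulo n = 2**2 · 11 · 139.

φ(6116) = 6116 · (1 − 1/2) · (1 − 1/11) · (1 − 1/139)
       = 6116 · 1380/3058 = 2760.

2760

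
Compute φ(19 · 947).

17028

φ(17993) = 17993 · (1 − 1/19) · (1 − 1/947)
       = 17993 · 17028/17993 = 17028.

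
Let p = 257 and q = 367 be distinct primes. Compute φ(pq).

φ(94319) = 94319 · (1 − 1/257) · (1 − 1/367)
       = 94319 · 93696/94319 = 93696.

93696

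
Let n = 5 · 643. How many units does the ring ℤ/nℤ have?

2568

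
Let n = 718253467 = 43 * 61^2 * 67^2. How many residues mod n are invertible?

φ(43) = 43 − 1 = 42.
φ(61^2) = 61^1·(61−1) = 61·60 = 3660.
φ(67^2) = 67^1·(67−1) = 67·66 = 4422.
φ(718253467) = 42 × 3660 × 4422 = 679749840.

679749840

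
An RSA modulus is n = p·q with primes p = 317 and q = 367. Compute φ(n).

115656

For distinct primes, φ(pq) = (p−1)(q−1) = 316 × 366 = 115656.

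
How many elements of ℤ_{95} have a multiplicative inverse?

Prime factorization: 95 = 5 · 19.
φ(5) = 5 − 1 = 4.
φ(19) = 19 − 1 = 18.
Multiply: 4 · 18 = 72.

72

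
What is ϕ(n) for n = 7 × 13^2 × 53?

48672

φ(62699) = 62699 · (1 − 1/7) · (1 − 1/13) · (1 − 1/53)
       = 62699 · 3744/4823 = 48672.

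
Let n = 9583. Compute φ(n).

7992

Factor 9583: 9583 = 7 · 37^2.
φ(9583) = 9583 · (1 − 1/7) · (1 − 1/37)
       = 9583 · 216/259 = 7992.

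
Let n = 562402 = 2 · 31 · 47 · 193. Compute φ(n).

264960

φ(562402) = 562402 · (1 − 1/2) · (1 − 1/31) · (1 − 1/47) · (1 − 1/193)
       = 562402 · 264960/562402 = 264960.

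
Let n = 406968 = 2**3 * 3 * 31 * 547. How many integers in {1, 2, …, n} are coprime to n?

φ(2^3) = 2^3 − 2^2 = 8 − 4 = 4.
φ(3) = 3 − 1 = 2.
φ(31) = 31 − 1 = 30.
φ(547) = 547 − 1 = 546.
φ(406968) = 4 × 2 × 30 × 546 = 131040.

131040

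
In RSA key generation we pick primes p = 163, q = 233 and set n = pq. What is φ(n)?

φ(163) = 163 − 1 = 162.
φ(233) = 233 − 1 = 232.
Since φ is multiplicative, φ(37979) = 162 · 232 = 37584.

37584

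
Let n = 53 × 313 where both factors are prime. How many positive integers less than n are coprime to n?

φ(pq) = (p−1)(q−1) = 52 · 312 = 16224.

16224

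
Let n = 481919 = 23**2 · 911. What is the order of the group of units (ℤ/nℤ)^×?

φ(23^2) = 23^2 − 23^1 = 529 − 23 = 506.
φ(911) = 911 − 1 = 910.
φ(481919) = 506 × 910 = 460460.

460460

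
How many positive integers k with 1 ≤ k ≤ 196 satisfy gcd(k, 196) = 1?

84

First factor: 196 = 2^2 · 7^2.
φ(196) = 196 · (1 − 1/2) · (1 − 1/7)
       = 196 · 6/14 = 84.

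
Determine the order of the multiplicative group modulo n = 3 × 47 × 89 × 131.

1052480

φ(3) = 3 − 1 = 2.
φ(47) = 47 − 1 = 46.
φ(89) = 89 − 1 = 88.
φ(131) = 131 − 1 = 130.
φ(1643919) = 2 × 46 × 88 × 130 = 1052480.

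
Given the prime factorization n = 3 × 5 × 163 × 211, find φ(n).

φ(3) = 3 − 1 = 2.
φ(5) = 5 − 1 = 4.
φ(163) = 163 − 1 = 162.
φ(211) = 211 − 1 = 210.
Since φ is multiplicative, φ(515895) = 2 · 4 · 162 · 210 = 272160.

272160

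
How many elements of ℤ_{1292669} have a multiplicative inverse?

First factor: 1292669 = 7^2 · 23 · 31 · 37.
φ(7^2) = 7^1·(7−1) = 7·6 = 42.
φ(23) = 23 − 1 = 22.
φ(31) = 31 − 1 = 30.
φ(37) = 37 − 1 = 36.
φ(1292669) = 42 × 22 × 30 × 36 = 997920.

997920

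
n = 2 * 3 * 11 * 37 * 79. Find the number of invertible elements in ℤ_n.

φ(192918) = 192918 · (1 − 1/2) · (1 − 1/3) · (1 − 1/11) · (1 − 1/37) · (1 − 1/79)
       = 192918 · 56160/192918 = 56160.

56160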